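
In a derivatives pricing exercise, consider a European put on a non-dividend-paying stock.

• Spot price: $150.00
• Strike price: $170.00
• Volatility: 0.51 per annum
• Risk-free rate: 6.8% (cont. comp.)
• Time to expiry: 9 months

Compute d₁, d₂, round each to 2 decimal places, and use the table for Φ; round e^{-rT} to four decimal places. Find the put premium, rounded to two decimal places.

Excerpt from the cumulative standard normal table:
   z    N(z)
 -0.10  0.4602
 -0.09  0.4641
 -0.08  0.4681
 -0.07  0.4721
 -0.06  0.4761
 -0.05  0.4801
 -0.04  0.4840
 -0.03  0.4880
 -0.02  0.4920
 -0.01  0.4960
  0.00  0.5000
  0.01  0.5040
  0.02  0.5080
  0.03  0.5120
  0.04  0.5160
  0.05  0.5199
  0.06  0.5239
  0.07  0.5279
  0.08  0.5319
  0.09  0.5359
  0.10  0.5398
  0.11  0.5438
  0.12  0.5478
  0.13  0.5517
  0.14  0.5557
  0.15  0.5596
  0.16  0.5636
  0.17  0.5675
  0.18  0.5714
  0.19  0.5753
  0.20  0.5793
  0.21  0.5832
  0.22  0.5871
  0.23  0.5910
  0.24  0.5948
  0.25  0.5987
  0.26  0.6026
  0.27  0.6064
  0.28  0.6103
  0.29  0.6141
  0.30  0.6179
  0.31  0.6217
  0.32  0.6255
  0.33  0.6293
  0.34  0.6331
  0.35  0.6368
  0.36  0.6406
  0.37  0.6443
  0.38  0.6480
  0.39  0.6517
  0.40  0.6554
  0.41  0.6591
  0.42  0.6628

$33.27

σ√T = 0.51 × 0.8660 = 0.4417
d₁ = [ln(150/170) + (0.068 + 0.51²/2)·0.75] / 0.4417 = [-0.1252 + 0.1485] / 0.4417 = 0.0529 → 0.05
d₂ = d₁ − σ√T = 0.0529 − 0.4417 = -0.3888 → -0.39
e^(−rT) = e^(−0.068·0.75) = 0.9503
N(−d₂) = N(0.39) = 0.6517;  N(−d₁) = N(-0.05) = 0.4801
P = 170·0.9503·0.6517 − 150·0.4801 = 105.2828 − 72.0150 = 33.2678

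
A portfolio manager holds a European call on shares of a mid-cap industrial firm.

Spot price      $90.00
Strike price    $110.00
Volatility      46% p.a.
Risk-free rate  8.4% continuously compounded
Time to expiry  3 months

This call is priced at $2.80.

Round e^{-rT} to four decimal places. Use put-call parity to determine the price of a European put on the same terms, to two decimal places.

$20.51

e^(−rT) = e^(−0.084·0.25) = 0.9792
Put-call parity: C − P = S − K·e^(−rT) = 90 − 110·0.9792 = 90 − 107.7120 = -17.7120
P = C − (C − P) = 2.80 − (-17.7120) = 20.5120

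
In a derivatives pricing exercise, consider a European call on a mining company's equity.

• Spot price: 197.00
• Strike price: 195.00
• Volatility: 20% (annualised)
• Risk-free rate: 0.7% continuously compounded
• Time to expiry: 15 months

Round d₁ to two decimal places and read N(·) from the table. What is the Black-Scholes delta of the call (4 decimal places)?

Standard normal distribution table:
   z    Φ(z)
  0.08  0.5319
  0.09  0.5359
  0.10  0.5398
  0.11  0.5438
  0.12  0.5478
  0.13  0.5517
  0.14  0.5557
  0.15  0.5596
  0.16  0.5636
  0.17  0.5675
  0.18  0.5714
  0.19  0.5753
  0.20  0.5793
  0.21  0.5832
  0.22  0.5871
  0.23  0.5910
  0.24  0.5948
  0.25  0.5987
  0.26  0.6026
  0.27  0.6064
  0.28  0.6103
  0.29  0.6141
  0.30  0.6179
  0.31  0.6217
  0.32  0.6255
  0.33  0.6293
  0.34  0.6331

0.5793

σ√T = 0.2·√1.25 = 0.2236
d₁ = [ln(197/195) + (0.007 + ½·0.2²)·1.25] / (σ√T) = (0.0102 + 0.0338) / 0.2236 = 0.1966 ≈ 0.20
N(d₁) = N(0.20) = 0.5793
Δ_call = N(d₁) = 0.5793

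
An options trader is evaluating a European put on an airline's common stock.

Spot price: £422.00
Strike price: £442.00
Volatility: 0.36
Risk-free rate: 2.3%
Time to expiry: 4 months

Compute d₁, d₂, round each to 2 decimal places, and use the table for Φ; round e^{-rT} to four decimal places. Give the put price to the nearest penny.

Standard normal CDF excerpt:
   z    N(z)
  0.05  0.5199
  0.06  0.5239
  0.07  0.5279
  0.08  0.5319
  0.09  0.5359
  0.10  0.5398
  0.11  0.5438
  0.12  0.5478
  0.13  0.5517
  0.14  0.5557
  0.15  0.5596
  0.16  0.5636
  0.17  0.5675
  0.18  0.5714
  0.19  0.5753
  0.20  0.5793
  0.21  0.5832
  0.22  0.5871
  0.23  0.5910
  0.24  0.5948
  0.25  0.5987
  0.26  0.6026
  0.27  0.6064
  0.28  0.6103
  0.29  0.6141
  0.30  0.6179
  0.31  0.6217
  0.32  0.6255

£44.91

T = 0.3333;  σ√T = 0.2078
d₁ = [ln(422/442) + (0.023 + ½·0.36²)·0.3333] / (σ√T) = (-0.0463 + 0.0293) / 0.2078 = -0.0820 → -0.08
d₂ = -0.0820 − 0.2078 = -0.2898 → -0.29
exp(−rT) = exp(−0.023·0.3333) = 0.9924
N(−d₂) = N(0.29) = 0.6141;  N(−d₁) = N(0.08) = 0.5319
P = 442·0.9924·0.6141 − 422·0.5319 = 269.3693 − 224.4618 = 44.9075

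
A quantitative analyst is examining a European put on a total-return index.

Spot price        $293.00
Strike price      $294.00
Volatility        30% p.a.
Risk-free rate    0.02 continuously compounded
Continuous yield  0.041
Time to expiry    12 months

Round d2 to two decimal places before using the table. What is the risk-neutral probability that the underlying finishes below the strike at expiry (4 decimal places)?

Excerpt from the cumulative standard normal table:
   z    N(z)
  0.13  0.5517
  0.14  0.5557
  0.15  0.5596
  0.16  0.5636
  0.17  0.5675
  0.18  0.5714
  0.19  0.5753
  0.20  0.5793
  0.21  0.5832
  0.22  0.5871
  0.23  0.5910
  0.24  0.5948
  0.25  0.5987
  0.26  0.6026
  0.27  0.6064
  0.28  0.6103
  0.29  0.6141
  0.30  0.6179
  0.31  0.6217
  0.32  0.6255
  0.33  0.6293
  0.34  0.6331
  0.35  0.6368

0.5910

σ√T = 0.3·√1 = 0.3000
d₁ = [ln(293/294) + (0.02 − 0.041 + 0.3²/2)·1] / 0.3000 = [-0.0034 + 0.0240] / 0.3000 = 0.0686 which rounds to 0.07
d₂ = d₁ − σ√T = 0.0686 − 0.3000 = -0.2314 which rounds to -0.23
Risk-neutral Pr[S_T < K] = N(−d₂) = N(0.23) = 0.5910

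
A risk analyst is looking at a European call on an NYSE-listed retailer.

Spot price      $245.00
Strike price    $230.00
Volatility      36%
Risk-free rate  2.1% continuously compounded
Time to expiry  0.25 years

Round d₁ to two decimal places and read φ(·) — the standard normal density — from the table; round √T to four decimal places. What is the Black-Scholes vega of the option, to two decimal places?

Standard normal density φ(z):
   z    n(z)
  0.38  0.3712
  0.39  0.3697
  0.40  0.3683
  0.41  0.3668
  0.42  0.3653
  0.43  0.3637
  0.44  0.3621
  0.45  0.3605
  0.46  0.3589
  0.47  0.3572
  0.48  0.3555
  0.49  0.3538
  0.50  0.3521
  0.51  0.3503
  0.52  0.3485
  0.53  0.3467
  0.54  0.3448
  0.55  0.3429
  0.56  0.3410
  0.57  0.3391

43.76

σ√T = 0.36 × 0.5000 = 0.1800
d₁ = [ln(245/230) + (0.021 + 0.36²/2)·0.25] / 0.1800 = [0.0632 + 0.0215] / 0.1800 = 0.4702 → 0.47
√T = √0.25 = 0.5000
φ(d₁) = φ(0.47) = 0.3572
vega = S·φ(d₁)·√T = 245·0.3572·0.5000 = 43.7570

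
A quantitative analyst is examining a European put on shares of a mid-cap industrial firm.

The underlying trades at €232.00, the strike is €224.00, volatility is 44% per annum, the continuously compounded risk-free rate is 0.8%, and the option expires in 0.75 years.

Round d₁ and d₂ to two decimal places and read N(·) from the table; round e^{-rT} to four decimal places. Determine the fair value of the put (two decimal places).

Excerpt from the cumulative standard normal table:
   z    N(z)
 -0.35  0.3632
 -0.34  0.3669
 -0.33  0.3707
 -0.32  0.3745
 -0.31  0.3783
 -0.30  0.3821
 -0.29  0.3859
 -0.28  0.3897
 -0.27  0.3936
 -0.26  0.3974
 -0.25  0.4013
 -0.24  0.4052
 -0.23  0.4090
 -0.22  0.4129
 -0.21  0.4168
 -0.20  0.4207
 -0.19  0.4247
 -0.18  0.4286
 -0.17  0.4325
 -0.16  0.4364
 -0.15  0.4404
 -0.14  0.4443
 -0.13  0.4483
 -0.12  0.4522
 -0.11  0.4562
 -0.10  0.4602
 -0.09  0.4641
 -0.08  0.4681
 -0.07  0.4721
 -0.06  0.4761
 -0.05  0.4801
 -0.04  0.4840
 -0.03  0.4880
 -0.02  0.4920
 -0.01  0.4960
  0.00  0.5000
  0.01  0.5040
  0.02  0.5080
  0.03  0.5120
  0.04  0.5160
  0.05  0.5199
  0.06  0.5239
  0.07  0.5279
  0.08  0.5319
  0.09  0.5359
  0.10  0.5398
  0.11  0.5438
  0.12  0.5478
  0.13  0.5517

€29.78

T = 0.75;  σ√T = 0.3811
d₁ = [ln(232/224) + (0.008 + 0.44²/2)·0.75] / 0.3811 = [0.0351 + 0.0786] / 0.3811 = 0.2984 which rounds to 0.30
d₂ = d₁ − σ√T = 0.2984 − 0.3811 = -0.0827 which rounds to -0.08
e^(−rT) = e^(−0.008·0.75) = 0.9940
P = 224·0.9940·N(0.08) − 232·N(-0.30) = 224·0.9940·0.5319 − 232·0.3821 = 118.4307 − 88.6472 = 29.7835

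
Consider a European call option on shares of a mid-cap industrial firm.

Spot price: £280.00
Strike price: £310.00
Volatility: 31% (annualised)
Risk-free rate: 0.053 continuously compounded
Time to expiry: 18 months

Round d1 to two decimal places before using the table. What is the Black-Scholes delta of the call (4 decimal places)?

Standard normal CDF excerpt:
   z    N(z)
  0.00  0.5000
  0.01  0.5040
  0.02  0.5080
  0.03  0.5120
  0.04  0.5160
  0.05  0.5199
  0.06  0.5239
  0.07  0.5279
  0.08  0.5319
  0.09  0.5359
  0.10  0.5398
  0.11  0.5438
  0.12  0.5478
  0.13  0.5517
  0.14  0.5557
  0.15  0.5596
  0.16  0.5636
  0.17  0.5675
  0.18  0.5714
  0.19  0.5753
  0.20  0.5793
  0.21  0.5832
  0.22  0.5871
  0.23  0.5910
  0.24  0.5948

σ√T = 0.31 × 1.2247 = 0.3797
ln(S/K) + (r + σ²/2)T = ln(280/310) + (0.053 + 0.31²/2)·1.5 = -0.1018 + 0.1516 = 0.0498
d₁ = 0.0498 / 0.3797 = 0.1311 ⇒ 0.13
N(d₁) = N(0.13) = 0.5517
Δ_call = N(d₁) = 0.5517

0.5517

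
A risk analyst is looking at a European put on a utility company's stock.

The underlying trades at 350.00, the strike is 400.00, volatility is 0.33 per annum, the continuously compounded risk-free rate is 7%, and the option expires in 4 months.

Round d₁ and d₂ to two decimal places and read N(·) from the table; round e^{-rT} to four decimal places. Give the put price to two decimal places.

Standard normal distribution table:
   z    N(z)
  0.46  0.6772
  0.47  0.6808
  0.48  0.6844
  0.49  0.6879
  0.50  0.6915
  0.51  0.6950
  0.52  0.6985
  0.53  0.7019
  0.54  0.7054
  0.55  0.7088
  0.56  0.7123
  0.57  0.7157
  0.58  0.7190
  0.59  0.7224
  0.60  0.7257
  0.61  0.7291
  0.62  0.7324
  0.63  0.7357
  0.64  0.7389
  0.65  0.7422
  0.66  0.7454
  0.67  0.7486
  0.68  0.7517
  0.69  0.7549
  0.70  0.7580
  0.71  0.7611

52.98

σ√T = 0.33 × 0.5774 = 0.1905
d₁ = [ln(350/400) + (0.07 + 0.33²/2)·0.3333] / 0.1905 = [-0.1335 + 0.0415] / 0.1905 = -0.4831 ⇒ -0.48
d₂ = d₁ − σ√T = -0.4831 − 0.1905 = -0.6737 ⇒ -0.67
exp(−rT) = exp(−0.07·0.3333) = 0.9769
P = 400·0.9769·N(0.67) − 350·N(0.48) = 400·0.9769·0.7486 − 350·0.6844 = 292.5229 − 239.5400 = 52.9829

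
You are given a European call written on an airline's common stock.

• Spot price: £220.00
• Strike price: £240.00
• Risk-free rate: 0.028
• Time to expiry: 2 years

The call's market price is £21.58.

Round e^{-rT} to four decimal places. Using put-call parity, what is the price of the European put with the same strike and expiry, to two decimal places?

e^(−rT) = e^(−0.028·2) = 0.9455
Put-call parity: C − P = S − K·e^(−rT) = 220 − 240·0.9455 = 220 − 226.9200 = -6.9200
P = C − (C − P) = 21.58 − (-6.9200) = 28.5000

£28.50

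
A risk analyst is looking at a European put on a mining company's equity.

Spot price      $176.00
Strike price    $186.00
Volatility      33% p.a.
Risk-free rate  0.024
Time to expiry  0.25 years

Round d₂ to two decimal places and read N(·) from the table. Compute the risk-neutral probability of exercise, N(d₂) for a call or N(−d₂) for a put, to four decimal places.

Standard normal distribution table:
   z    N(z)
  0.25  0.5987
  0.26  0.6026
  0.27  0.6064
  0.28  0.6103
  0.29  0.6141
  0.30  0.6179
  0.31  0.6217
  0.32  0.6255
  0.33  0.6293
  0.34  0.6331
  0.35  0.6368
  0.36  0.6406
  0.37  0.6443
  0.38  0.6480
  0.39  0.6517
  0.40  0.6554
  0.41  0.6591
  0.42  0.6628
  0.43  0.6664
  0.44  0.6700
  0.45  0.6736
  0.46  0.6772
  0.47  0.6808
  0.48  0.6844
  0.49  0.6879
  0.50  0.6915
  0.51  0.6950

σ√T = 0.33 × 0.5000 = 0.1650
d₁ = [ln(176/186) + (0.024 + 0.33²/2)·0.25] / 0.1650 = [-0.0553 + 0.0196] / 0.1650 = -0.2161 which rounds to -0.22
d₂ = d₁ − σ√T = -0.2161 − 0.1650 = -0.3811 which rounds to -0.38
Risk-neutral Pr[S_T < K] = N(−d₂) = N(0.38) = 0.6480

0.6480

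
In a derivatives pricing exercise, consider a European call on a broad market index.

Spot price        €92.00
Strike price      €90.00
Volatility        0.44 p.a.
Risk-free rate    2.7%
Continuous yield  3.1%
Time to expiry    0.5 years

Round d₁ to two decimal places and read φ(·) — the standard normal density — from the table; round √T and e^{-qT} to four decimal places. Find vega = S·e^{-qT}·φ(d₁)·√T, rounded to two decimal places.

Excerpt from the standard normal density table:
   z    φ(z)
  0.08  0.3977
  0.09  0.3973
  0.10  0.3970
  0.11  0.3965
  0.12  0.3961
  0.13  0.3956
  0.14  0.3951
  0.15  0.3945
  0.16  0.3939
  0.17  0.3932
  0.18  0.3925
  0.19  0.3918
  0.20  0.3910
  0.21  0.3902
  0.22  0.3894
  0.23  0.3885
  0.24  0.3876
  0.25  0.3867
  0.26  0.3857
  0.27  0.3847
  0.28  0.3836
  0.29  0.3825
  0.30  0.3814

σ√T = 0.44·√0.5 = 0.3111
d₁ = [ln(92/90) + (0.027 − 0.031 + ½·0.44²)·0.5] / (σ√T) = (0.0220 + 0.0464) / 0.3111 = 0.2198 ≈ 0.22
√T = √0.5 = 0.7071
φ(d₁) = φ(0.22) = 0.3894
e^(−qT) = e^(−0.031·0.5) = 0.9846
vega = S·e^(−qT)·φ(d₁)·√T = 92·0.9846·0.3894·0.7071 = 24.9416
(Vega is the same for a European call and put with the same parameters.)

24.94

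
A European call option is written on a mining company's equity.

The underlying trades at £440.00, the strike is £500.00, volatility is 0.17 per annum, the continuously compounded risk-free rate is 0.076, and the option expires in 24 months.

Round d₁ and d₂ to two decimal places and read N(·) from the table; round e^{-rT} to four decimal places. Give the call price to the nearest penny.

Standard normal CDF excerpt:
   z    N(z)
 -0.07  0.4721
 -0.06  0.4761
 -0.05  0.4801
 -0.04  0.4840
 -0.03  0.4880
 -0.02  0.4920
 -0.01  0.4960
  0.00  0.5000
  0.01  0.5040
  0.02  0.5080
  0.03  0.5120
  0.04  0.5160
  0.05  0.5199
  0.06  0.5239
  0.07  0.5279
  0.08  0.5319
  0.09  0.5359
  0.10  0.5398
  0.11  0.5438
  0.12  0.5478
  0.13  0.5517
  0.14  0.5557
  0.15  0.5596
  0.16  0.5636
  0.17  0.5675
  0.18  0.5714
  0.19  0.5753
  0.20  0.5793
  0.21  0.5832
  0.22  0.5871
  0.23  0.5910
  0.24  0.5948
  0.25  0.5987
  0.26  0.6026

T = 2;  σ√T = 0.2404
d₁ = [ln(440/500) + (0.076 + 0.17²/2)·2] / 0.2404 = [-0.1278 + 0.1809] / 0.2404 = 0.2207 → 0.22
d₂ = d₁ − σ√T = 0.2207 − 0.2404 = -0.0197 → -0.02
e^(−rT) = e^(−0.076·2) = 0.8590
N(d₁) = N(0.22) = 0.5871;  N(d₂) = N(-0.02) = 0.4920
C = 440·0.5871 − 500·0.8590·0.4920 = 258.3240 − 211.3140 = 47.0100

£47.01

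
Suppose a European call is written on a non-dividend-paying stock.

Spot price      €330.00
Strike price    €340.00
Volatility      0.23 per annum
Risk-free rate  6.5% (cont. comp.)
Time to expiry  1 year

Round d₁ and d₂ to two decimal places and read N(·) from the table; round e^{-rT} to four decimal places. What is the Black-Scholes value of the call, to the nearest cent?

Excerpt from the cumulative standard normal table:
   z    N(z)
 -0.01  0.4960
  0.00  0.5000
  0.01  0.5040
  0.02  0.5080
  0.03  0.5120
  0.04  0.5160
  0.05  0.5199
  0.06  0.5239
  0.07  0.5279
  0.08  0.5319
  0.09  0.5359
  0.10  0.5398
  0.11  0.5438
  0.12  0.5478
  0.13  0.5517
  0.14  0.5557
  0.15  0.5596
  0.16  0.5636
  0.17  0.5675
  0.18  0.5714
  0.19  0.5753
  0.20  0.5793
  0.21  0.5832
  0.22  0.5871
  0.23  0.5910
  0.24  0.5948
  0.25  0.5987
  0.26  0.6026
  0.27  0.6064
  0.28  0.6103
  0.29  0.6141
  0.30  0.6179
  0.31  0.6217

T = 1;  σ√T = 0.2300
d₁ = [ln(330/340) + (0.065 + 0.23²/2)·1] / 0.2300 = [-0.0299 + 0.0915] / 0.2300 = 0.2678 ⇒ 0.27
d₂ = d₁ − σ√T = 0.2678 − 0.2300 = 0.0378 ⇒ 0.04
e^(−rT) = e^(−0.065·1) = 0.9371
N(d₁) = N(0.27) = 0.6064;  N(d₂) = N(0.04) = 0.5160
C = 330·0.6064 − 340·0.9371·0.5160 = 200.1120 − 164.4048 = 35.7072

€35.71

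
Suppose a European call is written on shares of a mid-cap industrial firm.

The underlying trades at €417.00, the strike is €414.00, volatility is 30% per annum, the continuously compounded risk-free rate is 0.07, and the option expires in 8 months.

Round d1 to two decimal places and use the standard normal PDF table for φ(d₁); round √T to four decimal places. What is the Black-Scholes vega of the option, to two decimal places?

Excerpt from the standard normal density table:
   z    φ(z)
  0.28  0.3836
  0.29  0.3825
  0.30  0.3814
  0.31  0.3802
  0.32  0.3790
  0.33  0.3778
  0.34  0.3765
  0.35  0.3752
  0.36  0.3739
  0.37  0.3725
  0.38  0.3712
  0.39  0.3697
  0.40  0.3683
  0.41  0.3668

128.19

σ√T = 0.3·√0.6667 = 0.2449
d₁ = [ln(417/414) + (0.07 + 0.3²/2)·0.6667] / 0.2449 = [0.0072 + 0.0767] / 0.2449 = 0.3425 ⇒ 0.34
√T = √0.6667 = 0.8165
φ(d₁) = φ(0.34) = 0.3765
vega = S·φ(d₁)·√T = 417·0.3765·0.8165 = 128.1909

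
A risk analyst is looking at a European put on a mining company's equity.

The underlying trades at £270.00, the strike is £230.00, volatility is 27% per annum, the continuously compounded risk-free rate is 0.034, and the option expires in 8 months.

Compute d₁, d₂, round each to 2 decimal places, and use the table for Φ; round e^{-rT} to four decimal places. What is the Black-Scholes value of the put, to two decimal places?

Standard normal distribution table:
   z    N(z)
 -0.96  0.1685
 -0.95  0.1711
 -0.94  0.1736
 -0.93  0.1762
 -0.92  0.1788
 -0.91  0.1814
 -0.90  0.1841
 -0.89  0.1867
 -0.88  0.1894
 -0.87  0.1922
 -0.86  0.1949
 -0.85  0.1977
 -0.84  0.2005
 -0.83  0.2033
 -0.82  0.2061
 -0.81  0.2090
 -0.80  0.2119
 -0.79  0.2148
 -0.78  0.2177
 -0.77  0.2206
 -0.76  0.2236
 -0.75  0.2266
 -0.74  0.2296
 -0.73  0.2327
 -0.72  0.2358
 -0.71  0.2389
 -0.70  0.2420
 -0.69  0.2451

T = 0.6667;  σ√T = 0.2205
d₁ = [ln(270/230) + (0.034 + 0.27²/2)·0.6667] / 0.2205 = [0.1603 + 0.0470] / 0.2205 = 0.9404 ≈ 0.94
d₂ = d₁ − σ√T = 0.9404 − 0.2205 = 0.7199 ≈ 0.72
exp(−rT) = exp(−0.034·0.6667) = 0.9776
N(−d₂) = N(-0.72) = 0.2358;  N(−d₁) = N(-0.94) = 0.1736
P = 230·0.9776·0.2358 − 270·0.1736 = 53.0192 − 46.8720 = 6.1472

£6.15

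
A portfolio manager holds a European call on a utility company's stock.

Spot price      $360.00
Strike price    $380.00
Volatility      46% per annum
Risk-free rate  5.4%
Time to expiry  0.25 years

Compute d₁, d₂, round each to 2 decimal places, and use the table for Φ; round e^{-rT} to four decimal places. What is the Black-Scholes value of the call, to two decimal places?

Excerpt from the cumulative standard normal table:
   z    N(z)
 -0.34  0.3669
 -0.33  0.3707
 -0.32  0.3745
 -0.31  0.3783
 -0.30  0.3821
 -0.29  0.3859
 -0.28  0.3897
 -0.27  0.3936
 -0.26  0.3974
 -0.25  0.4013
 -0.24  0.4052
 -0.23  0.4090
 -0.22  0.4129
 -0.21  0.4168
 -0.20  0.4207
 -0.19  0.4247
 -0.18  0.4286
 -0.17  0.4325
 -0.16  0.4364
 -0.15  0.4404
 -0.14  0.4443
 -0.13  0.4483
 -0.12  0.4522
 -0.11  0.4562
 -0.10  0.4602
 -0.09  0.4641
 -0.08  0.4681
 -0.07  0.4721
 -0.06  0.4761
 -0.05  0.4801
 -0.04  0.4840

σ√T = 0.46 × 0.5000 = 0.2300
ln(S/K) + (r + σ²/2)T = ln(360/380) + (0.054 + 0.46²/2)·0.25 = -0.0541 + 0.0399 = -0.0141
d₁ = -0.0141 / 0.2300 = -0.0614 which rounds to -0.06
d₂ = d₁ − σ√T = -0.0614 − 0.2300 = -0.2914 which rounds to -0.29
e^(−rT) = e^(−0.054·0.25) = 0.9866
N(d₁) = N(-0.06) = 0.4761;  N(d₂) = N(-0.29) = 0.3859
C = 360·0.4761 − 380·0.9866·0.3859 = 171.3960 − 144.6770 = 26.7190

$26.72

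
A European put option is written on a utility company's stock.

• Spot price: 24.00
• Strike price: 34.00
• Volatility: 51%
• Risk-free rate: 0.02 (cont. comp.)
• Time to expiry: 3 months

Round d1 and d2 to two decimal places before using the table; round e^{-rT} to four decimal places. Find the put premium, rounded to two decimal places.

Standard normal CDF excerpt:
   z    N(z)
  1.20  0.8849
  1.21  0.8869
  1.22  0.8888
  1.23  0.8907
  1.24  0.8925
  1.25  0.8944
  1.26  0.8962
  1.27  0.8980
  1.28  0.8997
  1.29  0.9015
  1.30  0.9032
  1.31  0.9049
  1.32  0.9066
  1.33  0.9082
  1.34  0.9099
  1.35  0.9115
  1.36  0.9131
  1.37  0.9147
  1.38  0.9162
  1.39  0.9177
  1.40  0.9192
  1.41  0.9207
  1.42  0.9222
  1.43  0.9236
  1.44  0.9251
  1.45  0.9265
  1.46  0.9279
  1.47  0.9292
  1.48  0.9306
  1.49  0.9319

10.10

σ√T = 0.51 × 0.5000 = 0.2550
d₁ = [ln(24/34) + (0.02 + 0.51²/2)·0.25] / 0.2550 = [-0.3483 + 0.0375] / 0.2550 = -1.2188 which rounds to -1.22
d₂ = d₁ − σ√T = -1.2188 − 0.2550 = -1.4738 which rounds to -1.47
exp(−rT) = exp(−0.02·0.25) = 0.9950
N(−d₂) = N(1.47) = 0.9292;  N(−d₁) = N(1.22) = 0.8888
P = 34·0.9950·0.9292 − 24·0.8888 = 31.4348 − 21.3312 = 10.1036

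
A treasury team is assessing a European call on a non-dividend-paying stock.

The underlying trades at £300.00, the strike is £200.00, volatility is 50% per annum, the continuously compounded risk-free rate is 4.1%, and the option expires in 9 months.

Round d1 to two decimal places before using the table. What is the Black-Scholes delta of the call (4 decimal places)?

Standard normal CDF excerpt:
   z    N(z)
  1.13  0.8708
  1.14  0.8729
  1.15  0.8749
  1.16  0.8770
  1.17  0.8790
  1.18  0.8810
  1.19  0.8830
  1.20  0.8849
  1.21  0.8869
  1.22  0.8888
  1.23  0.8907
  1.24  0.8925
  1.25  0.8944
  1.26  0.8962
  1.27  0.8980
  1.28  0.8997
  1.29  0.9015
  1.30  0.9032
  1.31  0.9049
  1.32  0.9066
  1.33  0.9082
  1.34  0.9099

0.8888

σ√T = 0.5 × 0.8660 = 0.4330
d₁ = [ln(300/200) + (0.041 + 0.5²/2)·0.75] / 0.4330 = [0.4055 + 0.1245] / 0.4330 = 1.2239 → 1.22
N(d₁) = N(1.22) = 0.8888
Δ_call = N(d₁) = 0.8888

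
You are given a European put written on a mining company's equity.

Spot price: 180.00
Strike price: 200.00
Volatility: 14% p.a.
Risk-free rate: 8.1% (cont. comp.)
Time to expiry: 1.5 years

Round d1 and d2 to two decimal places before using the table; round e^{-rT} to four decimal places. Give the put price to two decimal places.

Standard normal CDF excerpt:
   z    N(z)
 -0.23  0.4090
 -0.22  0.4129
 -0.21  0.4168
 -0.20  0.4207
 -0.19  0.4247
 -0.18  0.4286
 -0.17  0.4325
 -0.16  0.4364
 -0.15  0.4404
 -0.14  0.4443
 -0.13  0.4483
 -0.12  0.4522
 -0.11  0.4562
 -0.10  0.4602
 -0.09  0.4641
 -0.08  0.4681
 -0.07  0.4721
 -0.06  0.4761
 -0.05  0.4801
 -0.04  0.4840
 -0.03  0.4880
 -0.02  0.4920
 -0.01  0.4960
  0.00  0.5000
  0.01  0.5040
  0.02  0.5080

σ√T = 0.14·√1.5 = 0.1715
d₁ = [ln(180/200) + (0.081 + 0.14²/2)·1.5] / 0.1715 = [-0.1054 + 0.1362] / 0.1715 = 0.1799 which rounds to 0.18
d₂ = d₁ − σ√T = 0.1799 − 0.1715 = 0.0084 which rounds to 0.01
e^(−rT) = e^(−0.081·1.5) = 0.8856
N(−d₂) = N(-0.01) = 0.4960;  N(−d₁) = N(-0.18) = 0.4286
P = 200·0.8856·0.4960 − 180·0.4286 = 87.8515 − 77.1480 = 10.7035

10.70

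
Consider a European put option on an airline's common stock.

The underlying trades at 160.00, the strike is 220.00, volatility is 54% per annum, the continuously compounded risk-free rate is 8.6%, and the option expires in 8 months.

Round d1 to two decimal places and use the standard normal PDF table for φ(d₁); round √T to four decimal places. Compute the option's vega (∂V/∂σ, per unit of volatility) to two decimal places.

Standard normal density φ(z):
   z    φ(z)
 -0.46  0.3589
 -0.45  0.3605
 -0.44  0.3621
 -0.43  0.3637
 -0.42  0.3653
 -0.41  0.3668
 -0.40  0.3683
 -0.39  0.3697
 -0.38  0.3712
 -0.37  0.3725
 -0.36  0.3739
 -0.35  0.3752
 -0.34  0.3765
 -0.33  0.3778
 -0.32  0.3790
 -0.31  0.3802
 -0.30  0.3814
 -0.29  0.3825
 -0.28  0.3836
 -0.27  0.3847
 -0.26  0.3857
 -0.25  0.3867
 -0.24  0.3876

48.66

T = 0.6667;  σ√T = 0.4409
d₁ = [ln(160/220) + (0.086 + ½·0.54²)·0.6667] / (σ√T) = (-0.3185 + 0.1545) / 0.4409 = -0.3718 → -0.37
√T = √0.6667 = 0.8165
φ(d₁) = φ(-0.37) = 0.3725
vega = S·φ(d₁)·√T = 160·0.3725·0.8165 = 48.6634
(Vega is the same for a European call and put with the same parameters.)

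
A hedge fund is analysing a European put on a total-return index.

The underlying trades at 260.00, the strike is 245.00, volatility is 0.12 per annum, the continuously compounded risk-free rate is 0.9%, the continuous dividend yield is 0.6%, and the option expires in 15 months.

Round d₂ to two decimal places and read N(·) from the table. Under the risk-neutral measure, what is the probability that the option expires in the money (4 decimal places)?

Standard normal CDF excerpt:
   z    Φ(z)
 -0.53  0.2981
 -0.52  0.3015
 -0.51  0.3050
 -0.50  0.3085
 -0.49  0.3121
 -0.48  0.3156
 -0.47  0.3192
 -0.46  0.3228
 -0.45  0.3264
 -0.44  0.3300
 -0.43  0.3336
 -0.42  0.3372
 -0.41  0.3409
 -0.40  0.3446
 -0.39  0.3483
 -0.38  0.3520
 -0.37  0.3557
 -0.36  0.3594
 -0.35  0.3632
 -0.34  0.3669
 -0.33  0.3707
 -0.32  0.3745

σ√T = 0.12 × 1.1180 = 0.1342
d₁ = [ln(260/245) + (0.009 − 0.006 + 0.12²/2)·1.25] / 0.1342 = [0.0594 + 0.0127] / 0.1342 = 0.5379 ⇒ 0.54
d₂ = d₁ − σ√T = 0.5379 − 0.1342 = 0.4038 ⇒ 0.40
Pr(exercise) under Q = N(−d₂) = N(-0.40) = 0.3446

0.3446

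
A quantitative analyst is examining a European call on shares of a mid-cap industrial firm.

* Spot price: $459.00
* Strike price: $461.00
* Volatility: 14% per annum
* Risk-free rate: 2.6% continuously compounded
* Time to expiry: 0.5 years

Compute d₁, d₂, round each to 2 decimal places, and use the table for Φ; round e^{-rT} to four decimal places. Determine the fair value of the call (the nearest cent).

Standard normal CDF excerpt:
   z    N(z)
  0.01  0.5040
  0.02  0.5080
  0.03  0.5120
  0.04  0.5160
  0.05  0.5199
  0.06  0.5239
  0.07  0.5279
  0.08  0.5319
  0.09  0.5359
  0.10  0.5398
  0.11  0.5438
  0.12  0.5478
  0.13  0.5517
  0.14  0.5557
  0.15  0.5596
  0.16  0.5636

$20.26

σ√T = 0.14 × 0.7071 = 0.0990
d₁ = [ln(459/461) + (0.026 + 0.14²/2)·0.5] / 0.0990 = [-0.0043 + 0.0179] / 0.0990 = 0.1369 → 0.14
d₂ = d₁ − σ√T = 0.1369 − 0.0990 = 0.0379 → 0.04
e^(−rT) = e^(−0.026·0.5) = 0.9871
N(d₁) = N(0.14) = 0.5557;  N(d₂) = N(0.04) = 0.5160
C = 459·0.5557 − 461·0.9871·0.5160 = 255.0663 − 234.8074 = 20.2589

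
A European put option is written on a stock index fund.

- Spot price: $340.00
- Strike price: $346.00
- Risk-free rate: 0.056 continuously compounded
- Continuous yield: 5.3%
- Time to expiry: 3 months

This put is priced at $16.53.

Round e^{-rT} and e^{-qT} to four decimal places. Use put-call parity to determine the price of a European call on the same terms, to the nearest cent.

$10.85

e^(−qT) = e^(−0.053·0.25) = 0.9868;  e^(−rT) = e^(−0.056·0.25) = 0.9861
Put-call parity: C − P = S·e^(−qT) − K·e^(−rT) = 340·0.9868 − 346·0.9861 = 335.5120 − 341.1906 = -5.6786
C = P + (C − P) = 16.53 + (-5.6786) = 10.8514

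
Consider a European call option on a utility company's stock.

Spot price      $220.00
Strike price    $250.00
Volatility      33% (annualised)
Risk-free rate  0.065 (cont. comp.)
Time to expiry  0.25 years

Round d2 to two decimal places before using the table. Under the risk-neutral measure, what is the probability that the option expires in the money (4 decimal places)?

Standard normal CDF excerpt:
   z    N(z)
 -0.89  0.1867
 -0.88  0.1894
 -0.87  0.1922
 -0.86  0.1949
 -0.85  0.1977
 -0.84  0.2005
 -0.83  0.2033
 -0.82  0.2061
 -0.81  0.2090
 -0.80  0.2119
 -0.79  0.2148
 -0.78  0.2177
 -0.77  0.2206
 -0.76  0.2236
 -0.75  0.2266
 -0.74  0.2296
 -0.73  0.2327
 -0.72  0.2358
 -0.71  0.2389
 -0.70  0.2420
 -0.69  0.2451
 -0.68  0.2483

σ√T = 0.33·√0.25 = 0.1650
d₁ = [ln(220/250) + (0.065 + 0.33²/2)·0.25] / 0.1650 = [-0.1278 + 0.0299] / 0.1650 = -0.5938 → -0.59
d₂ = d₁ − σ√T = -0.5938 − 0.1650 = -0.7588 → -0.76
Risk-neutral Pr[S_T > K] = N(d₂) = N(-0.76) = 0.2236

0.2236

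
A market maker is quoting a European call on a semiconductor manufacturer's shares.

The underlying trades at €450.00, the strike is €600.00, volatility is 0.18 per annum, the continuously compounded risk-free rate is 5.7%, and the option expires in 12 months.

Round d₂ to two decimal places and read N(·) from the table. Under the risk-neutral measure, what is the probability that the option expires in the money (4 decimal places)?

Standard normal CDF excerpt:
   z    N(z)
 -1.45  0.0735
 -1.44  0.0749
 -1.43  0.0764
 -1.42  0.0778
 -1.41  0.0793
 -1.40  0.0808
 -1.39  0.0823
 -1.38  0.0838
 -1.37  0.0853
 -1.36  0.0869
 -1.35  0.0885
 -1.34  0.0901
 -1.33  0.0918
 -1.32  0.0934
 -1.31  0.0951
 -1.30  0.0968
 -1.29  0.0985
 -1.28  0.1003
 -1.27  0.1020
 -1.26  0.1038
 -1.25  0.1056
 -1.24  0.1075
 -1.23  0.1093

0.0853

σ√T = 0.18 × 1.0000 = 0.1800
d₁ = [ln(450/600) + (0.057 + 0.18²/2)·1] / 0.1800 = [-0.2877 + 0.0732] / 0.1800 = -1.1916 → -1.19
d₂ = d₁ − σ√T = -1.1916 − 0.1800 = -1.3716 → -1.37
Risk-neutral Pr[S_T > K] = N(d₂) = N(-1.37) = 0.0853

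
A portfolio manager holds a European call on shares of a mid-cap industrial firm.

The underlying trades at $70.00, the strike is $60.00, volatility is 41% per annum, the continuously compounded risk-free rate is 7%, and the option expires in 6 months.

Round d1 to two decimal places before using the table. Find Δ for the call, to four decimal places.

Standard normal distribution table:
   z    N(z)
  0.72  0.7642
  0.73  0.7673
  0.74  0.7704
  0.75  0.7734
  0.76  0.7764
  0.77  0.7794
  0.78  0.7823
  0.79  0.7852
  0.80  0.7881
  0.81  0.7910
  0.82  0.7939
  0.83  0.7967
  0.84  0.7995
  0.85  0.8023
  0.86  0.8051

0.7881

σ√T = 0.41·√0.5 = 0.2899
ln(S/K) + (r + σ²/2)T = ln(70/60) + (0.07 + 0.41²/2)·0.5 = 0.1542 + 0.0770 = 0.2312
d₁ = 0.2312 / 0.2899 = 0.7974 ⇒ 0.80
N(d₁) = N(0.80) = 0.7881
Δ_call = N(d₁) = 0.7881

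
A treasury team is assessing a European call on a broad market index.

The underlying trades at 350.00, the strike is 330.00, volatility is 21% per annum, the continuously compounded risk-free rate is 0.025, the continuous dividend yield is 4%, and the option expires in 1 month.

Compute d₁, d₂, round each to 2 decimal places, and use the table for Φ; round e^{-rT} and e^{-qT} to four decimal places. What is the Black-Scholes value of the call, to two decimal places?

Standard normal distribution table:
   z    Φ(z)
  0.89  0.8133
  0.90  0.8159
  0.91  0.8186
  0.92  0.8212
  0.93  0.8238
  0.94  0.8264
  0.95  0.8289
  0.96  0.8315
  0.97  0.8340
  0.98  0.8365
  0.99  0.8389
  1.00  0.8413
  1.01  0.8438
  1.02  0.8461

σ√T = 0.21·√0.08333 = 0.0606
d₁ = [ln(350/330) + (0.025 − 0.04 + 0.21²/2)·0.08333] / 0.0606 = [0.0588 + 0.0006] / 0.0606 = 0.9803 → 0.98
d₂ = d₁ − σ√T = 0.9803 − 0.0606 = 0.9197 → 0.92
e^(−qT) = e^(−0.04·0.08333) = 0.9967;  e^(−rT) = e^(−0.025·0.08333) = 0.9979
N(d₁) = N(0.98) = 0.8365;  N(d₂) = N(0.92) = 0.8212
C = 350·0.9967·0.8365 − 330·0.9979·0.8212 = 291.8088 − 270.4269 = 21.3819

21.38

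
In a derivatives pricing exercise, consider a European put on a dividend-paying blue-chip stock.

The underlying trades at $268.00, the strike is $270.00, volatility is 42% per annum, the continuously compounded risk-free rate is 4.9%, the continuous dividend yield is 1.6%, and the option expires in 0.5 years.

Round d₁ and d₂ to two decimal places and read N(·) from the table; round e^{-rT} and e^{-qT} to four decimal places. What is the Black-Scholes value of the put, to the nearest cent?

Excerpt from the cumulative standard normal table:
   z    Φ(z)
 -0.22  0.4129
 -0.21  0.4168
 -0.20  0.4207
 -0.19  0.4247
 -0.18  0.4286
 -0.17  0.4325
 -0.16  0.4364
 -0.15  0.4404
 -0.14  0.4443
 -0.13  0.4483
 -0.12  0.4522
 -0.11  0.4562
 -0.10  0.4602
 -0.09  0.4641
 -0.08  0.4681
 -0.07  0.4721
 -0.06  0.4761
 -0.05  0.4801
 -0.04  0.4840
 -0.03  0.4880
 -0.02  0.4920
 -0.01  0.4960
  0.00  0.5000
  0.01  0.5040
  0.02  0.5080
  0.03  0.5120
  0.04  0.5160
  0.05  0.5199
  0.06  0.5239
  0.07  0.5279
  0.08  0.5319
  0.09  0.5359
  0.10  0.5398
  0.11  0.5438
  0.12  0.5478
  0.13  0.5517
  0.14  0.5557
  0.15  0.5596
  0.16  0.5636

σ√T = 0.42·√0.5 = 0.2970
d₁ = [ln(268/270) + (0.049 − 0.016 + 0.42²/2)·0.5] / 0.2970 = [-0.0074 + 0.0606] / 0.2970 = 0.1790 which rounds to 0.18
d₂ = d₁ − σ√T = 0.1790 − 0.2970 = -0.1180 which rounds to -0.12
exp(−qT) = exp(−0.016·0.5) = 0.9920;  exp(−rT) = exp(−0.049·0.5) = 0.9758
P = 270·0.9758·N(0.12) − 268·0.9920·N(-0.18) = 270·0.9758·0.5478 − 268·0.9920·0.4286 = 144.3267 − 113.9459 = 30.3808

$30.38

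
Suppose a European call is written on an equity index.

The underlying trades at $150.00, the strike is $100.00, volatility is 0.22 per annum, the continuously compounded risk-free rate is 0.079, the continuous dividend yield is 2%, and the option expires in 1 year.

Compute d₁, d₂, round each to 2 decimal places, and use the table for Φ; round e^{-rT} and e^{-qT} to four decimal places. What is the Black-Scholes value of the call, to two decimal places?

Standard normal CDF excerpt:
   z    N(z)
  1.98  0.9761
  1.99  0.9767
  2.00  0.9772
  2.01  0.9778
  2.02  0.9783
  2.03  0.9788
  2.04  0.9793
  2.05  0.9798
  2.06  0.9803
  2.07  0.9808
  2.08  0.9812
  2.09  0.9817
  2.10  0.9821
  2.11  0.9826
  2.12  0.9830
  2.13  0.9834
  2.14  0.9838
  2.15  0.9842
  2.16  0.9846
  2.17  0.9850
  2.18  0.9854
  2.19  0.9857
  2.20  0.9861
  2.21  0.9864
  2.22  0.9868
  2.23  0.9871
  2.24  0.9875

σ√T = 0.22·√1 = 0.2200
ln(S/K) + (r − q + σ²/2)T = ln(150/100) + (0.079 − 0.02 + 0.22²/2)·1 = 0.4055 + 0.0832 = 0.4887
d₁ = 0.4887 / 0.2200 = 2.2212 which rounds to 2.22
d₂ = d₁ − σ√T = 2.2212 − 0.2200 = 2.0012 which rounds to 2.00
e^(−qT) = e^(−0.02·1) = 0.9802;  e^(−rT) = e^(−0.079·1) = 0.9240
C = 150·0.9802·N(2.22) − 100·0.9240·N(2.00) = 150·0.9802·0.9868 − 100·0.9240·0.9772 = 145.0892 − 90.2933 = 54.7959

$54.80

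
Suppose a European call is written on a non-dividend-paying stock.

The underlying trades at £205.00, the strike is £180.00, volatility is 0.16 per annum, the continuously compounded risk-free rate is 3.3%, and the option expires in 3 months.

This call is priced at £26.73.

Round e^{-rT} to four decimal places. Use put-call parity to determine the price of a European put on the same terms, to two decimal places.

e^(−rT) = e^(−0.033·0.25) = 0.9918
Put-call parity: C − P = S − K·e^(−rT) = 205 − 180·0.9918 = 205 − 178.5240 = 26.4760
P = C − (C − P) = 26.73 − (26.4760) = 0.2540

£0.25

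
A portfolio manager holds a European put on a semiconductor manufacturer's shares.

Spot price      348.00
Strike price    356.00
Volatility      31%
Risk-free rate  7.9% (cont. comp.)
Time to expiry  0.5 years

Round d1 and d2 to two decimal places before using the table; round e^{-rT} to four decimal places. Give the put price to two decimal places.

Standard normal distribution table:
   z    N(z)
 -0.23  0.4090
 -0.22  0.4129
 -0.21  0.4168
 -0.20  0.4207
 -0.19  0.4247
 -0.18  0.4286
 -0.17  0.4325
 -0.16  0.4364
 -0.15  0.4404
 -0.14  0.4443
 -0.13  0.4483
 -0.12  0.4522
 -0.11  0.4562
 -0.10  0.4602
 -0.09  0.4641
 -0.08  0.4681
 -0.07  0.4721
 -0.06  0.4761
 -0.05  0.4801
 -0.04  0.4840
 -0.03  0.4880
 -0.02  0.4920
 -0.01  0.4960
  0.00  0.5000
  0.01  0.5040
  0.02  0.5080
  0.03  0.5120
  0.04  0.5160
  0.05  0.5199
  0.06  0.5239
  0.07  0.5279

σ√T = 0.31·√0.5 = 0.2192
ln(S/K) + (r + σ²/2)T = ln(348/356) + (0.079 + 0.31²/2)·0.5 = -0.0227 + 0.0635 = 0.0408
d₁ = 0.0408 / 0.2192 = 0.1861 which rounds to 0.19
d₂ = d₁ − σ√T = 0.1861 − 0.2192 = -0.0331 which rounds to -0.03
exp(−rT) = exp(−0.079·0.5) = 0.9613
P = 356·0.9613·N(0.03) − 348·N(-0.19) = 356·0.9613·0.5120 − 348·0.4247 = 175.2181 − 147.7956 = 27.4225

27.42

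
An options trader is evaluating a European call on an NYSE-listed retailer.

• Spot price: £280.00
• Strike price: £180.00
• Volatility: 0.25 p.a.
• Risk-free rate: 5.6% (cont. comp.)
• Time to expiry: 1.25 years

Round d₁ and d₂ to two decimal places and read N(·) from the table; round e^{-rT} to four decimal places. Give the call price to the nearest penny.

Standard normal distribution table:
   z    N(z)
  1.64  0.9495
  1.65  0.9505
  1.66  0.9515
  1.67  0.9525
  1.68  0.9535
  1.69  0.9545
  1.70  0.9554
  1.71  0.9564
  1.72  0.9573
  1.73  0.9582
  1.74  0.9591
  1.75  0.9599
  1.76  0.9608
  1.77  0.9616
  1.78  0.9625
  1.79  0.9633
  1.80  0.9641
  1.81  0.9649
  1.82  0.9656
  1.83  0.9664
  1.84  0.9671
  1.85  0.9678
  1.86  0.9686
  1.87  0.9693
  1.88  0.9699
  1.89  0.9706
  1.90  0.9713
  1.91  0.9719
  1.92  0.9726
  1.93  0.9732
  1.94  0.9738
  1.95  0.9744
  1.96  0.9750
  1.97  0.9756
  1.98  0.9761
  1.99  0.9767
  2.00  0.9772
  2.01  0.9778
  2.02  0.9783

£112.97

σ√T = 0.25·√1.25 = 0.2795
d₁ = [ln(280/180) + (0.056 + 0.25²/2)·1.25] / 0.2795 = [0.4418 + 0.1091] / 0.2795 = 1.9709 ≈ 1.97
d₂ = d₁ − σ√T = 1.9709 − 0.2795 = 1.6914 ≈ 1.69
e^(−rT) = e^(−0.056·1.25) = 0.9324
N(d₁) = N(1.97) = 0.9756;  N(d₂) = N(1.69) = 0.9545
C = 280·0.9756 − 180·0.9324·0.9545 = 273.1680 − 160.1956 = 112.9724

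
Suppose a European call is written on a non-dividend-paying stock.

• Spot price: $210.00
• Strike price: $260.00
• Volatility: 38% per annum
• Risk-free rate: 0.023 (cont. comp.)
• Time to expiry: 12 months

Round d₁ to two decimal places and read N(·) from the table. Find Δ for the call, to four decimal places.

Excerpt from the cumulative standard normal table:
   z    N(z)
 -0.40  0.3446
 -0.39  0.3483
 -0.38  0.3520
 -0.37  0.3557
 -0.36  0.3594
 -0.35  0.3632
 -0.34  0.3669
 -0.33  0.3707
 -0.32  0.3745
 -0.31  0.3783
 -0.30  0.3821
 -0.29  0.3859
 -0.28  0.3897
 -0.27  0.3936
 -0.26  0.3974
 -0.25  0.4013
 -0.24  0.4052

σ√T = 0.38·√1 = 0.3800
d₁ = [ln(210/260) + (0.023 + ½·0.38²)·1] / (σ√T) = (-0.2136 + 0.0952) / 0.3800 = -0.3115 which rounds to -0.31
N(d₁) = N(-0.31) = 0.3783
Δ_call = N(d₁) = 0.3783

0.3783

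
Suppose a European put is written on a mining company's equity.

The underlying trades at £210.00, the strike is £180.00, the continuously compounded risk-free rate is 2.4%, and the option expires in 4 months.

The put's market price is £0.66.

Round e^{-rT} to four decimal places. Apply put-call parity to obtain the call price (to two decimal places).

e^(−rT) = e^(−0.024·0.3333) = 0.9920
Put-call parity: C − P = S − K·e^(−rT) = 210 − 180·0.9920 = 210 − 178.5600 = 31.4400
C = P + (C − P) = 0.66 + (31.4400) = 32.1000

£32.10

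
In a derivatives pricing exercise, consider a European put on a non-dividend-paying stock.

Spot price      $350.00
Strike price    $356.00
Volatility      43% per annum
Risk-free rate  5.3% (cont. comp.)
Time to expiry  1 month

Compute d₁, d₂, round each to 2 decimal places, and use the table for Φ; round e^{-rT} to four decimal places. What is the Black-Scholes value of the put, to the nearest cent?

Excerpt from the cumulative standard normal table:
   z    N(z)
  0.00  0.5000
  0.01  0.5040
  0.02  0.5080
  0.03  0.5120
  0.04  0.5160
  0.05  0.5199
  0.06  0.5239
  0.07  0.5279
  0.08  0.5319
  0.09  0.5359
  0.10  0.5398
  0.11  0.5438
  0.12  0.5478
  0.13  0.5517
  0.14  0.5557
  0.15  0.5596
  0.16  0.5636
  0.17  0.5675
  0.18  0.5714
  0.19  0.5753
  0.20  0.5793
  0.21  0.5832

σ√T = 0.43·√0.08333 = 0.1241
ln(S/K) + (r + σ²/2)T = ln(350/356) + (0.053 + 0.43²/2)·0.08333 = -0.0170 + 0.0121 = -0.0049
d₁ = -0.0049 / 0.1241 = -0.0393 which rounds to -0.04
d₂ = d₁ − σ√T = -0.0393 − 0.1241 = -0.1634 which rounds to -0.16
exp(−rT) = exp(−0.053·0.08333) = 0.9956
N(−d₂) = N(0.16) = 0.5636;  N(−d₁) = N(0.04) = 0.5160
P = 356·0.9956·0.5636 − 350·0.5160 = 199.7588 − 180.6000 = 19.1588

$19.16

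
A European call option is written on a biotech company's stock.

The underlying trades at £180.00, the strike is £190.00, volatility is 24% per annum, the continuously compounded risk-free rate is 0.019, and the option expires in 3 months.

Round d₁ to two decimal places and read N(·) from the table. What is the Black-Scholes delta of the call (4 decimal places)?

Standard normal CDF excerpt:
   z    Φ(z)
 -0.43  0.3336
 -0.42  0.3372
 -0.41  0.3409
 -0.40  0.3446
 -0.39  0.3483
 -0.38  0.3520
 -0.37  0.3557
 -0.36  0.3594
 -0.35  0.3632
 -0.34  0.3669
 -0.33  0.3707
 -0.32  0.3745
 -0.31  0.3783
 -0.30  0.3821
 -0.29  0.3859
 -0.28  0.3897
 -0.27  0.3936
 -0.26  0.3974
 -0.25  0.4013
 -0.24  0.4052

T = 0.25;  σ√T = 0.1200
ln(S/K) + (r + σ²/2)T = ln(180/190) + (0.019 + 0.24²/2)·0.25 = -0.0541 + 0.0119 = -0.0421
d₁ = -0.0421 / 0.1200 = -0.3510 → -0.35
N(d₁) = N(-0.35) = 0.3632
Δ_call = N(d₁) = 0.3632

0.3632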